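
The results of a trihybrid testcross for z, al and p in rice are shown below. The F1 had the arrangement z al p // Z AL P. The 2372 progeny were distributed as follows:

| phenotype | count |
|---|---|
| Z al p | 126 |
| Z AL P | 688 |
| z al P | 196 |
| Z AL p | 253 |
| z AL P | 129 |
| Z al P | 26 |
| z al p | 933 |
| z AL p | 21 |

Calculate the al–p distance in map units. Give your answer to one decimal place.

20.9 map units

The two rarest classes, z AL p and Z al P, are the double crossovers. Comparing them with the parentals, only the al allele has switched, so al is the middle locus and the order is p – al – z.
Crossovers in the p–al interval produce the single-crossover classes z al P and Z AL p (196 + 253 = 449) plus the double crossovers (47).
RF(p–al) = (449 + 47) / 2372 = 496/2372 = 0.2091 → 20.9 map units.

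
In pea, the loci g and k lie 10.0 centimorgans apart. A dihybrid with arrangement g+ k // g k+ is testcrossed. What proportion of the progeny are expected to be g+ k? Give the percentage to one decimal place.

A map distance of 10.0 centimorgans corresponds to a recombination frequency of 0.100.
The F1 is g+ k / g k+, so g+ k is a parental gamete class with expected frequency (1 − r)/2 = 0.900/2 = 0.4500.
That is 0.4500 = 45.0% of the progeny.

45.0%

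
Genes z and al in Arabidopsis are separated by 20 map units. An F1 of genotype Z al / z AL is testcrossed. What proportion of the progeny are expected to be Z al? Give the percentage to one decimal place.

A map distance of 20 map units corresponds to a recombination frequency of 0.200.
The F1 is Z al / z AL, so Z al is a parental gamete class with expected frequency (1 − r)/2 = 0.800/2 = 0.4000.
That is 0.4000 = 40.0% of the progeny.

40.0%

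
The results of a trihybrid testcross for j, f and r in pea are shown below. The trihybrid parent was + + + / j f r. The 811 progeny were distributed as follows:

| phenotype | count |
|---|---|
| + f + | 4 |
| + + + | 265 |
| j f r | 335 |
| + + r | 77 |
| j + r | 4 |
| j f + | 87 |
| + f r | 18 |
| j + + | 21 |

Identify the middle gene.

f

The two rarest classes, + f + and j + r, are the double crossovers. Comparing them with the parentals, only the f allele has switched, so f is the middle locus and the order is r – f – j.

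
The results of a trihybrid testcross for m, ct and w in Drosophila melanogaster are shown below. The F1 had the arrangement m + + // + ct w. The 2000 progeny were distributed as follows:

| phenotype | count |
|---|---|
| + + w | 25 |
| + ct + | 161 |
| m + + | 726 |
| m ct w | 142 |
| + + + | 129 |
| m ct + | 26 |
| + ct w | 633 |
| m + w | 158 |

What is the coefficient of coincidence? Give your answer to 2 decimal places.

The two rarest classes, m ct + and + + w, are the double crossovers. Comparing them with the parentals, only the ct allele has switched, so ct is the middle locus and the order is w – ct – m.
w–ct: (319 + 51)/2000 = 0.1850; ct–m: (271 + 51)/2000 = 0.1610.
Expected DCO frequency = 0.1850 × 0.1610 ≈ 0.02978; observed = 51/2000 ≈ 0.02550.
Coefficient of coincidence = 0.02550/0.02978 ≈ 0.86.

0.86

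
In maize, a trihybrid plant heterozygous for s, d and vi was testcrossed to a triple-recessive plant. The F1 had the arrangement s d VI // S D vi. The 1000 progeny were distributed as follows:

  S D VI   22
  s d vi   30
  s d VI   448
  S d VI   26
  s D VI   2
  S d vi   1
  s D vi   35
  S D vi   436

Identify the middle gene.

d

The two rarest classes, s D VI and S d vi, are the double crossovers. Comparing them with the parentals, only the d allele has switched, so d is the middle locus and the order is s – d – vi.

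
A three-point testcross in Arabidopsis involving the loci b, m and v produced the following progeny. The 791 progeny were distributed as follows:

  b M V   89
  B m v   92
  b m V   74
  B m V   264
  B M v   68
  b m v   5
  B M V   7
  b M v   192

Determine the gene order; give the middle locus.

The two most frequent reciprocal classes, b M v and B m V, are the parental types, so the F1 was b M v / B m V.
The two rarest classes, b m v and B M V, are the double crossovers. Comparing them with the parentals, only the m allele has switched, so m is the middle locus and the order is v – m – b.

m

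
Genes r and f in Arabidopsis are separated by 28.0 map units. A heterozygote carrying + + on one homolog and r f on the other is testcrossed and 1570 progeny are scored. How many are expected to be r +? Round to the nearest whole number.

A map distance of 28.0 map units corresponds to a recombination frequency of 0.280.
The F1 is + + / r f, so r + is a recombinant gamete class with expected frequency r/2 = 0.280/2 = 0.1400.
Expected number = 0.1400 × 1570 = 219.80 ≈ 220.

220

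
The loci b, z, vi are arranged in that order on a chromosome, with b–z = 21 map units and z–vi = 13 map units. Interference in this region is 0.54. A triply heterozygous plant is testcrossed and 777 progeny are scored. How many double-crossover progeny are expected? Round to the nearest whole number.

10

Map distances give recombination frequencies of 0.210 and 0.130 for the two intervals.
With interference 0.54 (so coincidence = 0.46), expected double-crossover frequency = 0.210 × 0.130 × 0.46 = 0.01256.
Expected number = 0.01256 × 777 = 9.76 ≈ 10.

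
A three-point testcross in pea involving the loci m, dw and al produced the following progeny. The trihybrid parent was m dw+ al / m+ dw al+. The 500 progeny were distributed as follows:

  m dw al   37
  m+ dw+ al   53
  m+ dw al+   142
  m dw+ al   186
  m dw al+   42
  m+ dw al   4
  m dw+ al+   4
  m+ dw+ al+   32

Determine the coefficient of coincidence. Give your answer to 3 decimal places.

0.504

The two rarest classes, m dw+ al+ and m+ dw al, are the double crossovers. Comparing them with the parentals, only the al allele has switched, so al is the middle locus and the order is dw – al – m.
dw–al: (69 + 8)/500 = 0.1540; al–m: (95 + 8)/500 = 0.2060.
Expected DCO frequency = 0.1540 × 0.2060 ≈ 0.03172; observed = 8/500 ≈ 0.01600.
Coefficient of coincidence = 0.01600/0.03172 ≈ 0.504.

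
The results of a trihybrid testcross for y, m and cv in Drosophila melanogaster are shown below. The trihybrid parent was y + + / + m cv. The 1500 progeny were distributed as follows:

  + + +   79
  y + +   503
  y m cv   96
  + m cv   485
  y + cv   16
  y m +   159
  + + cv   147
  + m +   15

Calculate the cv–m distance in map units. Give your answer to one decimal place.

The two rarest classes, y + cv and + m +, are the double crossovers. Comparing them with the parentals, only the cv allele has switched, so cv is the middle locus and the order is m – cv – y.
Crossovers in the m–cv interval produce the single-crossover classes y m + and + + cv (159 + 147 = 306) plus the double crossovers (31).
RF(m–cv) = (306 + 31) / 1500 = 337/1500 = 0.2247 → 22.5 map units.

22.5 map units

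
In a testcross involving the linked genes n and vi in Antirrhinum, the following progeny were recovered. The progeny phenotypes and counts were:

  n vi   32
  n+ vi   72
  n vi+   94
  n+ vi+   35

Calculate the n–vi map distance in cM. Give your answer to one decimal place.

The two most frequent classes, n+ vi (72) and n vi+ (94), are the parental types, so the F1 was n+ vi / n vi+.
The recombinant classes are n+ vi+ and n vi: 35 + 32 = 67.
Recombination frequency = 67/233 = 0.2876 ≈ 28.8%, i.e. 28.8 cM.

28.8 cM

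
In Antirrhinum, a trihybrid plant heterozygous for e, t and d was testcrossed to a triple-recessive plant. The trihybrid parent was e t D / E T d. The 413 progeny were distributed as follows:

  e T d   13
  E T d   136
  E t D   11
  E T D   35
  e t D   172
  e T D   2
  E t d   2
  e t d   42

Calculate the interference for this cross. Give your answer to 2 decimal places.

The two rarest classes, e T D and E t d, are the double crossovers. Comparing them with the parentals, only the t allele has switched, so t is the middle locus and the order is d – t – e.
d–t: (77 + 4)/413 = 0.1961; t–e: (24 + 4)/413 = 0.0678.
Expected DCO frequency = 0.1961 × 0.0678 ≈ 0.01330; observed = 4/413 ≈ 0.00969.
Coefficient of coincidence = 0.00969/0.01330 ≈ 0.73; interference = 1 − 0.73 = 0.27.

0.27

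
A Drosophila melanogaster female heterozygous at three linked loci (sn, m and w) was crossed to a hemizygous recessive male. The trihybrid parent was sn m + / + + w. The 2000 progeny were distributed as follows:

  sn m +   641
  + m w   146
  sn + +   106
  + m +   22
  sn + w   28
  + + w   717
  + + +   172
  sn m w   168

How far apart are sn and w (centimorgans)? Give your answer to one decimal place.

The two rarest classes, + m + and sn + w, are the double crossovers. Comparing them with the parentals, only the sn allele has switched, so sn is the middle locus and the order is m – sn – w.
Crossovers in the sn–w interval produce the single-crossover classes sn m w and + + + (168 + 172 = 340) plus the double crossovers (50).
RF(sn–w) = (340 + 50) / 2000 = 390/2000 = 0.1950 → 19.5 centimorgans.

19.5 centimorgans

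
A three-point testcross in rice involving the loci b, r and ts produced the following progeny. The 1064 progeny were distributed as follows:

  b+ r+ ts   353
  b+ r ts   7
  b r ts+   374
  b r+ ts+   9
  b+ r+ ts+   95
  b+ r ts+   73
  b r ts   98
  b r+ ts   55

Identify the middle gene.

r

The two most frequent reciprocal classes, b r ts+ and b+ r+ ts, are the parental types, so the F1 was b r ts+ / b+ r+ ts.
The two rarest classes, b r+ ts+ and b+ r ts, are the double crossovers. Comparing them with the parentals, only the r allele has switched, so r is the middle locus and the order is ts – r – b.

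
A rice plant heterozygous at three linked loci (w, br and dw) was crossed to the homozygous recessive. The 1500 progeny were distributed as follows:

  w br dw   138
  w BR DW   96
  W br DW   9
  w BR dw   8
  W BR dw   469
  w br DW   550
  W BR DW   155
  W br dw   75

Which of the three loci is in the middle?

w

The two most frequent reciprocal classes, W BR dw and w br DW, are the parental types, so the F1 was W BR dw / w br DW.
The two rarest classes, w BR dw and W br DW, are the double crossovers. Comparing them with the parentals, only the w allele has switched, so w is the middle locus and the order is br – w – dw.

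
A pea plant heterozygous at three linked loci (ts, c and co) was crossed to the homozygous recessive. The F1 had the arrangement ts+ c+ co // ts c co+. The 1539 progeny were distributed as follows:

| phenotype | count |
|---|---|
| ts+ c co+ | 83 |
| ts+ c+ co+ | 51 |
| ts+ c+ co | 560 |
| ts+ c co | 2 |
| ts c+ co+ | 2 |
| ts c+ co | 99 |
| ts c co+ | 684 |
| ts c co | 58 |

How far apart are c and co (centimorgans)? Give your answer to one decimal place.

7.3 centimorgans

The two rarest classes, ts+ c co and ts c+ co+, are the double crossovers. Comparing them with the parentals, only the c allele has switched, so c is the middle locus and the order is co – c – ts.
Crossovers in the co–c interval produce the single-crossover classes ts+ c+ co+ and ts c co (51 + 58 = 109) plus the double crossovers (4).
RF(co–c) = (109 + 4) / 1539 = 113/1539 = 0.0734 → 7.3 centimorgans.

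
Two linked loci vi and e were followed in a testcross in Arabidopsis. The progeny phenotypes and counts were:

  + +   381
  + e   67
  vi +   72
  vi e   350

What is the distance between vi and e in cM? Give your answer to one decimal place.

16.0 cM

The two most frequent classes, + + (381) and vi e (350), are the parental types, so the F1 was + + / vi e.
The recombinant classes are + e and vi +: 67 + 72 = 139.
Recombination frequency = 139/870 = 0.1598 ≈ 16.0%, i.e. 16.0 cM.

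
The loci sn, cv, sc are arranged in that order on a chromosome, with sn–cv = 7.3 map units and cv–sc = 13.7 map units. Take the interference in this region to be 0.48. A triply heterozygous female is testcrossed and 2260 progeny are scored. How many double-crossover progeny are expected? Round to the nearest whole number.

12

Map distances give recombination frequencies of 0.073 and 0.137 for the two intervals.
With interference 0.48 (so coincidence = 0.52), expected double-crossover frequency = 0.073 × 0.137 × 0.52 = 0.00520.
Expected number = 0.00520 × 2260 = 11.75 ≈ 12.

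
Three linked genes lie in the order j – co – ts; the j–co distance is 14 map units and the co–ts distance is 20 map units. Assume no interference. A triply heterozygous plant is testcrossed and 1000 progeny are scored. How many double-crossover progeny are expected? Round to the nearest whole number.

Map distances give recombination frequencies of 0.140 and 0.200 for the two intervals.
With no interference, expected double-crossover frequency = 0.140 × 0.200 = 0.02800.
Expected number = 0.02800 × 1000 = 28.00 ≈ 28.

28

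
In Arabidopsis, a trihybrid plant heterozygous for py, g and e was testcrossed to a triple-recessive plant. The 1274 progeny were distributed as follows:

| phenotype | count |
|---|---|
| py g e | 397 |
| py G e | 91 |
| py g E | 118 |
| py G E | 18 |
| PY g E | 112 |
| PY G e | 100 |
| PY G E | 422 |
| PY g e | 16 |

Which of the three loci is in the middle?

py

The two most frequent reciprocal classes, py g e and PY G E, are the parental types, so the F1 was py g e / PY G E.
The two rarest classes, PY g e and py G E, are the double crossovers. Comparing them with the parentals, only the py allele has switched, so py is the middle locus and the order is g – py – e.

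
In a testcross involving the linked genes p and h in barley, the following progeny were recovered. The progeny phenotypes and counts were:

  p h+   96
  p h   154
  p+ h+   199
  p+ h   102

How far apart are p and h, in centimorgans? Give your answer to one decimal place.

The two most frequent classes, p+ h+ (199) and p h (154), are the parental types, so the F1 was p+ h+ / p h.
The recombinant classes are p+ h and p h+: 102 + 96 = 198.
Recombination frequency = 198/551 = 0.3593 ≈ 35.9%, i.e. 35.9 centimorgans.

35.9 centimorgans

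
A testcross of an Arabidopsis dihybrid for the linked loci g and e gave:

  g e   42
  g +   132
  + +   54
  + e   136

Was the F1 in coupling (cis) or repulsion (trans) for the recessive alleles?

trans

The two most frequent classes are + e (136) and g + (132); these are the parental (non-recombinant) types.
So the F1 carried + e on one chromosome and g + on the other — the recessive alleles are on opposite chromosomes (trans / repulsion).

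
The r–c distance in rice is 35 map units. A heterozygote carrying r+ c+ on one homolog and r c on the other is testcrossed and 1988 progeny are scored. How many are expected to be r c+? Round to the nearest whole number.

348

A map distance of 35 map units corresponds to a recombination frequency of 0.350.
The F1 is r+ c+ / r c, so r c+ is a recombinant gamete class with expected frequency r/2 = 0.350/2 = 0.1750.
Expected number = 0.1750 × 1988 = 347.90 ≈ 348.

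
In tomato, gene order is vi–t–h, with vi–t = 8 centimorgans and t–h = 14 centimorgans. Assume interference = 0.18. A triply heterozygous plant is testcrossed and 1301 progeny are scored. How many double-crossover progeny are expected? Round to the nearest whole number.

12

Map distances give recombination frequencies of 0.080 and 0.140 for the two intervals.
With interference 0.18 (so coincidence = 0.82), expected double-crossover frequency = 0.080 × 0.140 × 0.82 = 0.00918.
Expected number = 0.00918 × 1301 = 11.95 ≈ 12.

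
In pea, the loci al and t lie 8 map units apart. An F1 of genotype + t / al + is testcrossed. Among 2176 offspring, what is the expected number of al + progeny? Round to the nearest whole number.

A map distance of 8 map units corresponds to a recombination frequency of 0.080.
The F1 is + t / al +, so al + is a parental gamete class with expected frequency (1 − r)/2 = 0.920/2 = 0.4600.
Expected number = 0.4600 × 2176 = 1000.96 ≈ 1001.

1001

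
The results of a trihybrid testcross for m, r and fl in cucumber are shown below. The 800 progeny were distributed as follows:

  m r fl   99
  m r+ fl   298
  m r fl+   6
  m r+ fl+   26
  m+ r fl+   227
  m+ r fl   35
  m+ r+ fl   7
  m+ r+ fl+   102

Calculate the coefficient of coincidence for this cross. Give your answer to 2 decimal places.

0.66

The two most frequent reciprocal classes, m r+ fl and m+ r fl+, are the parental types, so the F1 was m r+ fl / m+ r fl+.
The two rarest classes, m+ r+ fl and m r fl+, are the double crossovers. Comparing them with the parentals, only the m allele has switched, so m is the middle locus and the order is fl – m – r.
fl–m: (61 + 13)/800 = 0.0925; m–r: (201 + 13)/800 = 0.2675.
Expected DCO frequency = 0.0925 × 0.2675 ≈ 0.02474; observed = 13/800 ≈ 0.01625.
Coefficient of coincidence = 0.01625/0.02474 ≈ 0.66.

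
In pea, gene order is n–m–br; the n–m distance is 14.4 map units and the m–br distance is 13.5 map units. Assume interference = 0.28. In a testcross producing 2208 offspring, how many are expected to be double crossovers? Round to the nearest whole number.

31

Map distances give recombination frequencies of 0.144 and 0.135 for the two intervals.
With interference 0.28 (so coincidence = 0.72), expected double-crossover frequency = 0.144 × 0.135 × 0.72 = 0.01400.
Expected number = 0.01400 × 2208 = 30.90 ≈ 31.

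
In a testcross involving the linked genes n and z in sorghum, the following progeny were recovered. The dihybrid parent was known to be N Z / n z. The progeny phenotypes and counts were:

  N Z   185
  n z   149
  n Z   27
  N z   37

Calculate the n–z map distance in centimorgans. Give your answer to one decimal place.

The recombinant classes are N z and n Z: 37 + 27 = 64.
Recombination frequency = 64/398 = 0.1608 ≈ 16.1%, i.e. 16.1 centimorgans.

16.1 centimorgans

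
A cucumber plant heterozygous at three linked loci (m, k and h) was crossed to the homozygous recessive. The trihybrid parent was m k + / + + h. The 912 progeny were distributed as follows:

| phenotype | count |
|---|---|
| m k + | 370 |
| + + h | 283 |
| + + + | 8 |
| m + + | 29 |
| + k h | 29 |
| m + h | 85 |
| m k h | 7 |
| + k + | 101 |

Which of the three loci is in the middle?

The two rarest classes, m k h and + + +, are the double crossovers. Comparing them with the parentals, only the h allele has switched, so h is the middle locus and the order is m – h – k.

h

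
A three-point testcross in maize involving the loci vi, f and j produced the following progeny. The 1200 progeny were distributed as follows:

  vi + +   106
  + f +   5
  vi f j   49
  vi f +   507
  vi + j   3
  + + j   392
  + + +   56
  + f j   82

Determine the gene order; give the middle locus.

vi

The two most frequent reciprocal classes, vi f + and + + j, are the parental types, so the F1 was vi f + / + + j.
The two rarest classes, + f + and vi + j, are the double crossovers. Comparing them with the parentals, only the vi allele has switched, so vi is the middle locus and the order is f – vi – j.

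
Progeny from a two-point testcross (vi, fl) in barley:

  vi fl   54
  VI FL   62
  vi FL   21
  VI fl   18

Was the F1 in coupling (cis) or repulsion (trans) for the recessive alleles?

cis

The two most frequent classes are VI FL (62) and vi fl (54); these are the parental (non-recombinant) types.
So the F1 carried VI FL on one chromosome and vi fl on the other — the recessive alleles are on the same chromosome (cis / coupling).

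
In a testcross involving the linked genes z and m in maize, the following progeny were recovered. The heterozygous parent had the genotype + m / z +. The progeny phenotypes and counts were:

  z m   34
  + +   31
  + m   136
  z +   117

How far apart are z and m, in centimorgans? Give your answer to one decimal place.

20.4 centimorgans

The recombinant classes are + + and z m: 31 + 34 = 65.
Recombination frequency = 65/318 = 0.2044 ≈ 20.4%, i.e. 20.4 centimorgans.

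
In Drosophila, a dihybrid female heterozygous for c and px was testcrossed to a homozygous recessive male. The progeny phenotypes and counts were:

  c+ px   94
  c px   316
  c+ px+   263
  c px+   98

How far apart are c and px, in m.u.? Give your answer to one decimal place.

The two most frequent classes, c+ px+ (263) and c px (316), are the parental types, so the F1 was c+ px+ / c px.
The recombinant classes are c+ px and c px+: 94 + 98 = 192.
Recombination frequency = 192/771 = 0.2490 ≈ 24.9%, i.e. 24.9 m.u.

24.9 m.u.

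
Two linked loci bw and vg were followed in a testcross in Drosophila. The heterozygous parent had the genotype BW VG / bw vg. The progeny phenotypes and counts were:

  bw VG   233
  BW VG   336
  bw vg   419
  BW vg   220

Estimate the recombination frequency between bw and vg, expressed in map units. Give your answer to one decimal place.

37.5 map units

The recombinant classes are BW vg and bw VG: 220 + 233 = 453.
Recombination frequency = 453/1208 = 0.3750 ≈ 37.5%, i.e. 37.5 map units.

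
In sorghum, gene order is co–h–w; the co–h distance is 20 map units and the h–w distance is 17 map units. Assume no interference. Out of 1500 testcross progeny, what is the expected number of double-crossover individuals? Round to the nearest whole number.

Map distances give recombination frequencies of 0.200 and 0.170 for the two intervals.
With no interference, expected double-crossover frequency = 0.200 × 0.170 = 0.03400.
Expected number = 0.03400 × 1500 = 51.00 ≈ 51.

51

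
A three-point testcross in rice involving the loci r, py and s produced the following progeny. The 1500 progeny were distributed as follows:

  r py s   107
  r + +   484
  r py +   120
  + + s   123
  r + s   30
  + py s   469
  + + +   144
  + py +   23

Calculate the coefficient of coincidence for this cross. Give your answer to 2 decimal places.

0.88

The two most frequent reciprocal classes, r + + and + py s, are the parental types, so the F1 was r + + / + py s.
The two rarest classes, r + s and + py +, are the double crossovers. Comparing them with the parentals, only the s allele has switched, so s is the middle locus and the order is py – s – r.
py–s: (243 + 53)/1500 = 0.1973; s–r: (251 + 53)/1500 = 0.2027.
Expected DCO frequency = 0.1973 × 0.2027 ≈ 0.03999; observed = 53/1500 ≈ 0.03533.
Coefficient of coincidence = 0.03533/0.03999 ≈ 0.88.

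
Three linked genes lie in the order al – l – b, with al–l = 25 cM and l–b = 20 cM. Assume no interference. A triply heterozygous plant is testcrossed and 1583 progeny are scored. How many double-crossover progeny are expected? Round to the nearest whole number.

Map distances give recombination frequencies of 0.250 and 0.200 for the two intervals.
With no interference, expected double-crossover frequency = 0.250 × 0.200 = 0.05000.
Expected number = 0.05000 × 1583 = 79.15 ≈ 79.

79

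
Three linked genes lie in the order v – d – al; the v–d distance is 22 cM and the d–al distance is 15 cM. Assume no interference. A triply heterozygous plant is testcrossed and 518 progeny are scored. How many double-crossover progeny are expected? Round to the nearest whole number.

17

Map distances give recombination frequencies of 0.220 and 0.150 for the two intervals.
With no interference, expected double-crossover frequency = 0.220 × 0.150 = 0.03300.
Expected number = 0.03300 × 518 = 17.09 ≈ 17.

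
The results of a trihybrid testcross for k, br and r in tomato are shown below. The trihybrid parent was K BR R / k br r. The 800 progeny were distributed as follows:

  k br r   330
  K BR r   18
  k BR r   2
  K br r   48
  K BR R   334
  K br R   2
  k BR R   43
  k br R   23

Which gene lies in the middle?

br

The two rarest classes, K br R and k BR r, are the double crossovers. Comparing them with the parentals, only the br allele has switched, so br is the middle locus and the order is k – br – r.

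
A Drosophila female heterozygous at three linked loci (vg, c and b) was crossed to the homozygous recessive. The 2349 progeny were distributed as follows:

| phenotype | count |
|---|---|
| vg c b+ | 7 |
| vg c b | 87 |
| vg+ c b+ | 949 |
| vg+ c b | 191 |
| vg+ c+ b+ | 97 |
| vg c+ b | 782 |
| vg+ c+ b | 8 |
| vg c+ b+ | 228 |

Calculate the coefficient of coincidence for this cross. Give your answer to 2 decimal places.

0.41

The two most frequent reciprocal classes, vg c+ b and vg+ c b+, are the parental types, so the F1 was vg c+ b / vg+ c b+.
The two rarest classes, vg+ c+ b and vg c b+, are the double crossovers. Comparing them with the parentals, only the vg allele has switched, so vg is the middle locus and the order is b – vg – c.
b–vg: (419 + 15)/2349 = 0.1848; vg–c: (184 + 15)/2349 = 0.0847.
Expected DCO frequency = 0.1848 × 0.0847 ≈ 0.01565; observed = 15/2349 ≈ 0.00639.
Coefficient of coincidence = 0.00639/0.01565 ≈ 0.41.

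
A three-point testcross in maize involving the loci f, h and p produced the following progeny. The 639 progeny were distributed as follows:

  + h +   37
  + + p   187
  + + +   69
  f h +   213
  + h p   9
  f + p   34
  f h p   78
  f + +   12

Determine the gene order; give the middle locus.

h

The two most frequent reciprocal classes, f h + and + + p, are the parental types, so the F1 was f h + / + + p.
The two rarest classes, f + + and + h p, are the double crossovers. Comparing them with the parentals, only the h allele has switched, so h is the middle locus and the order is f – h – p.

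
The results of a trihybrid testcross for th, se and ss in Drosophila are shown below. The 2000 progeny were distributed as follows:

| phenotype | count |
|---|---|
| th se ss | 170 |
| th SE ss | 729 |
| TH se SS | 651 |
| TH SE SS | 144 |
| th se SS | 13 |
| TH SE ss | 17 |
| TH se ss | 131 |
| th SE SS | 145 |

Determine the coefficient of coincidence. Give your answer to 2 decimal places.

The two most frequent reciprocal classes, th SE ss and TH se SS, are the parental types, so the F1 was th SE ss / TH se SS.
The two rarest classes, TH SE ss and th se SS, are the double crossovers. Comparing them with the parentals, only the th allele has switched, so th is the middle locus and the order is ss – th – se.
ss–th: (276 + 30)/2000 = 0.1530; th–se: (314 + 30)/2000 = 0.1720.
Expected DCO frequency = 0.1530 × 0.1720 ≈ 0.02632; observed = 30/2000 ≈ 0.01500.
Coefficient of coincidence = 0.01500/0.02632 ≈ 0.57.

0.57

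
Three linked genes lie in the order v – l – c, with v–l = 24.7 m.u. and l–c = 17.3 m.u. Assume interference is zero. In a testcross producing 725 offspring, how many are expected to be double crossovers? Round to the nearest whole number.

Map distances give recombination frequencies of 0.247 and 0.173 for the two intervals.
With no interference, expected double-crossover frequency = 0.247 × 0.173 = 0.04273.
Expected number = 0.04273 × 725 = 30.98 ≈ 31.

31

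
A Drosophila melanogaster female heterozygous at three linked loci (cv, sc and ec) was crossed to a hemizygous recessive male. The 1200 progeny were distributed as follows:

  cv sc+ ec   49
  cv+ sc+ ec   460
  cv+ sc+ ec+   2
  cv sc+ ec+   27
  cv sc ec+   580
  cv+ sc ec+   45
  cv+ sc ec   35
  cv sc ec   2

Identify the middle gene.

ec

The two most frequent reciprocal classes, cv+ sc+ ec and cv sc ec+, are the parental types, so the F1 was cv+ sc+ ec / cv sc ec+.
The two rarest classes, cv+ sc+ ec+ and cv sc ec, are the double crossovers. Comparing them with the parentals, only the ec allele has switched, so ec is the middle locus and the order is cv – ec – sc.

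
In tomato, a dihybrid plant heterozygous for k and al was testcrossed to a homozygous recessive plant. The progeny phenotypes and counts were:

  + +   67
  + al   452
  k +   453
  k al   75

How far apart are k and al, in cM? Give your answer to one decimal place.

13.6 cM

The two most frequent classes, + al (452) and k + (453), are the parental types, so the F1 was + al / k +.
The recombinant classes are + + and k al: 67 + 75 = 142.
Recombination frequency = 142/1047 = 0.1356 ≈ 13.6%, i.e. 13.6 cM.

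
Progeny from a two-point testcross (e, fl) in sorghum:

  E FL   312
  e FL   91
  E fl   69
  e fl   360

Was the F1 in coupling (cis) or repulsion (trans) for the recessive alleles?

cis

The two most frequent classes are E FL (312) and e fl (360); these are the parental (non-recombinant) types.
So the F1 carried E FL on one chromosome and e fl on the other — the recessive alleles are on the same chromosome (cis / coupling).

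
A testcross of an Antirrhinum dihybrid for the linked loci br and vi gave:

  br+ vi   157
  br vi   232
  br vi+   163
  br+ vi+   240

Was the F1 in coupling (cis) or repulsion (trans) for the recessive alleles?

The two most frequent classes are br+ vi+ (240) and br vi (232); these are the parental (non-recombinant) types.
So the F1 carried br+ vi+ on one chromosome and br vi on the other — the recessive alleles are on the same chromosome (cis / coupling).

cis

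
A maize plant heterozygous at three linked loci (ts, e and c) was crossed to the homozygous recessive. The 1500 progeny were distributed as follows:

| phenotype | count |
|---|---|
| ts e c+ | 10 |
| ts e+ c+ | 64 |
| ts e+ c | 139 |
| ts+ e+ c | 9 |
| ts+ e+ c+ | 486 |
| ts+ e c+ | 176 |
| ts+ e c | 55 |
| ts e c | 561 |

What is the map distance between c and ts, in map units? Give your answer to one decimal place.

The two most frequent reciprocal classes, ts+ e+ c+ and ts e c, are the parental types, so the F1 was ts+ e+ c+ / ts e c.
The two rarest classes, ts+ e+ c and ts e c+, are the double crossovers. Comparing them with the parentals, only the c allele has switched, so c is the middle locus and the order is ts – c – e.
Crossovers in the ts–c interval produce the single-crossover classes ts e+ c+ and ts+ e c (64 + 55 = 119) plus the double crossovers (19).
RF(ts–c) = (119 + 19) / 1500 = 138/1500 = 0.0920 → 9.2 map units.

9.2 map units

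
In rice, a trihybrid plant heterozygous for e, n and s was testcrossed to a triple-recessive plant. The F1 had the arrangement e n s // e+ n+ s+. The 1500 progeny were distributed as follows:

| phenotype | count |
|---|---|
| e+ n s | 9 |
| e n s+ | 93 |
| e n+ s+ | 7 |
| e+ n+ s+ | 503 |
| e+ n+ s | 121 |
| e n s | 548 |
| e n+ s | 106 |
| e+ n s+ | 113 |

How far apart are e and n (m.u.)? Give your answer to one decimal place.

The two rarest classes, e+ n s and e n+ s+, are the double crossovers. Comparing them with the parentals, only the e allele has switched, so e is the middle locus and the order is s – e – n.
Crossovers in the e–n interval produce the single-crossover classes e n+ s and e+ n s+ (106 + 113 = 219) plus the double crossovers (16).
RF(e–n) = (219 + 16) / 1500 = 235/1500 = 0.1567 → 15.7 m.u.

15.7 m.u.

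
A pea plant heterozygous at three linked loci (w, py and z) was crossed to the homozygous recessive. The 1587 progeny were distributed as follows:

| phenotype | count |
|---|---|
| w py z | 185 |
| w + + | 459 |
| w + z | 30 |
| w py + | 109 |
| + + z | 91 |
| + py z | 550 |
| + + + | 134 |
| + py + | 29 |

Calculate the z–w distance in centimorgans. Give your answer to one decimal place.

23.8 centimorgans

The two most frequent reciprocal classes, w + + and + py z, are the parental types, so the F1 was w + + / + py z.
The two rarest classes, w + z and + py +, are the double crossovers. Comparing them with the parentals, only the z allele has switched, so z is the middle locus and the order is py – z – w.
Crossovers in the z–w interval produce the single-crossover classes + + + and w py z (134 + 185 = 319) plus the double crossovers (59).
RF(z–w) = (319 + 59) / 1587 = 378/1587 = 0.2382 → 23.8 centimorgans.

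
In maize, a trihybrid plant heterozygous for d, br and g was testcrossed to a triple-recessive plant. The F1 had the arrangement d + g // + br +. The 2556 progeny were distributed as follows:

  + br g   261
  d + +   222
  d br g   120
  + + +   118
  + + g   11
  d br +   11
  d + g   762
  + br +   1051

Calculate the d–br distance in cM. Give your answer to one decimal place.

10.2 cM

The two rarest classes, + + g and d br +, are the double crossovers. Comparing them with the parentals, only the d allele has switched, so d is the middle locus and the order is br – d – g.
Crossovers in the br–d interval produce the single-crossover classes d br g and + + + (120 + 118 = 238) plus the double crossovers (22).
RF(br–d) = (238 + 22) / 2556 = 260/2556 = 0.1017 → 10.2 cM.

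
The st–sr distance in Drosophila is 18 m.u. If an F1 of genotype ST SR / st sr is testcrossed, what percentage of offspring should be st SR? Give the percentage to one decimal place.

9.0%

A map distance of 18 m.u. corresponds to a recombination frequency of 0.180.
The F1 is ST SR / st sr, so st SR is a recombinant gamete class with expected frequency r/2 = 0.180/2 = 0.0900.
That is 0.0900 = 9.0% of the progeny.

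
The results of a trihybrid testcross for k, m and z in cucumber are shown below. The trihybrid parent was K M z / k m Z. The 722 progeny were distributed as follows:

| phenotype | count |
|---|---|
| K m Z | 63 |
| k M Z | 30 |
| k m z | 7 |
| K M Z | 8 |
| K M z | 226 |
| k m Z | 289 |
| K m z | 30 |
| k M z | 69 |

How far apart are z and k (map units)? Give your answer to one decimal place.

The two rarest classes, K M Z and k m z, are the double crossovers. Comparing them with the parentals, only the z allele has switched, so z is the middle locus and the order is m – z – k.
Crossovers in the z–k interval produce the single-crossover classes k M z and K m Z (69 + 63 = 132) plus the double crossovers (15).
RF(z–k) = (132 + 15) / 722 = 147/722 = 0.2036 → 20.4 map units.

20.4 map units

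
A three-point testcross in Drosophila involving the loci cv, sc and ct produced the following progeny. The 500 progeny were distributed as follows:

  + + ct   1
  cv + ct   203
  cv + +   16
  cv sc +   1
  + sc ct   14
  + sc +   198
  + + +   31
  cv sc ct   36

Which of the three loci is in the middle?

cv

The two most frequent reciprocal classes, + sc + and cv + ct, are the parental types, so the F1 was + sc + / cv + ct.
The two rarest classes, cv sc + and + + ct, are the double crossovers. Comparing them with the parentals, only the cv allele has switched, so cv is the middle locus and the order is sc – cv – ct.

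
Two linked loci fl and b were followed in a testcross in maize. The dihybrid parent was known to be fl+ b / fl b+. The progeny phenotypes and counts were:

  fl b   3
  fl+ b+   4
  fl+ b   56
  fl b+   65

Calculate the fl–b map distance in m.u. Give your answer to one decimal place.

The recombinant classes are fl+ b+ and fl b: 4 + 3 = 7.
Recombination frequency = 7/128 = 0.0547 ≈ 5.5%, i.e. 5.5 m.u.

5.5 m.u.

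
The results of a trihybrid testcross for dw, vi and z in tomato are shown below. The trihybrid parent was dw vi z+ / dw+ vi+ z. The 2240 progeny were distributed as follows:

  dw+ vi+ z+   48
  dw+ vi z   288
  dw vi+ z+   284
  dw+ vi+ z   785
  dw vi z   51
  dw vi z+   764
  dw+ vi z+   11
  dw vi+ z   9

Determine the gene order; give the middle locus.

The two rarest classes, dw+ vi z+ and dw vi+ z, are the double crossovers. Comparing them with the parentals, only the dw allele has switched, so dw is the middle locus and the order is vi – dw – z.

dw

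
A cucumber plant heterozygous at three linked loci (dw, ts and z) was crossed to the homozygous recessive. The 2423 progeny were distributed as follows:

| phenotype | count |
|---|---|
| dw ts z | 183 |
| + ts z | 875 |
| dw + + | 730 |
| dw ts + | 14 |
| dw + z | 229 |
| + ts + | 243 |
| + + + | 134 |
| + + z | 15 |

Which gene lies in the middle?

ts

The two most frequent reciprocal classes, dw + + and + ts z, are the parental types, so the F1 was dw + + / + ts z.
The two rarest classes, dw ts + and + + z, are the double crossovers. Comparing them with the parentals, only the ts allele has switched, so ts is the middle locus and the order is dw – ts – z.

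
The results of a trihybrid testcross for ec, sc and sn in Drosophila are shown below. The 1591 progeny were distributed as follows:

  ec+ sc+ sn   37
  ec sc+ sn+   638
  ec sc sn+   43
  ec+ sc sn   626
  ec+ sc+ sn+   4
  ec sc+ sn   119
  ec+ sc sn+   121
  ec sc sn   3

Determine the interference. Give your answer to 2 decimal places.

0.48

The two most frequent reciprocal classes, ec+ sc sn and ec sc+ sn+, are the parental types, so the F1 was ec+ sc sn / ec sc+ sn+.
The two rarest classes, ec sc sn and ec+ sc+ sn+, are the double crossovers. Comparing them with the parentals, only the ec allele has switched, so ec is the middle locus and the order is sc – ec – sn.
sc–ec: (80 + 7)/1591 = 0.0547; ec–sn: (240 + 7)/1591 = 0.1552.
Expected DCO frequency = 0.0547 × 0.1552 ≈ 0.00849; observed = 7/1591 ≈ 0.00440.
Coefficient of coincidence = 0.00440/0.00849 ≈ 0.52; interference = 1 − 0.52 = 0.48.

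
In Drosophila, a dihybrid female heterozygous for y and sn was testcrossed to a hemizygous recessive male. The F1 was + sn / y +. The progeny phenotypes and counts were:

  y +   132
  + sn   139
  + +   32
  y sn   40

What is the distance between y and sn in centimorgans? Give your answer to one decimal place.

21.0 centimorgans

The recombinant classes are + + and y sn: 32 + 40 = 72.
Recombination frequency = 72/343 = 0.2099 ≈ 21.0%, i.e. 21.0 centimorgans.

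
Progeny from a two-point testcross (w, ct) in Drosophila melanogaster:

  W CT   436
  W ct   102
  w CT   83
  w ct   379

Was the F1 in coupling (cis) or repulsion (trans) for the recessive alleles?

cis

The two most frequent classes are W CT (436) and w ct (379); these are the parental (non-recombinant) types.
So the F1 carried W CT on one chromosome and w ct on the other — the recessive alleles are on the same chromosome (cis / coupling).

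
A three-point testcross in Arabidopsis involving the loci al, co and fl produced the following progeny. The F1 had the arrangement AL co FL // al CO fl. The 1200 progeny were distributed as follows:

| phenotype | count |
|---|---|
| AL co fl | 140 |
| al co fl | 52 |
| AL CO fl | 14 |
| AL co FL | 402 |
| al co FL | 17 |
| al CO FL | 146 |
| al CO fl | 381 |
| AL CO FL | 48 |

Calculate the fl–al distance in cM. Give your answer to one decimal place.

The two rarest classes, al co FL and AL CO fl, are the double crossovers. Comparing them with the parentals, only the al allele has switched, so al is the middle locus and the order is co – al – fl.
Crossovers in the al–fl interval produce the single-crossover classes AL co fl and al CO FL (140 + 146 = 286) plus the double crossovers (31).
RF(al–fl) = (286 + 31) / 1200 = 317/1200 = 0.2642 → 26.4 cM.

26.4 cM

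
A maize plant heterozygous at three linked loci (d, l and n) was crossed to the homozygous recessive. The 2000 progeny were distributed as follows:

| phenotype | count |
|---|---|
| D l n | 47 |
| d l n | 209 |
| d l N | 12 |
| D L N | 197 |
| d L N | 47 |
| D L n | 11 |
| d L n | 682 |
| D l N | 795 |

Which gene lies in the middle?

d

The two most frequent reciprocal classes, d L n and D l N, are the parental types, so the F1 was d L n / D l N.
The two rarest classes, D L n and d l N, are the double crossovers. Comparing them with the parentals, only the d allele has switched, so d is the middle locus and the order is n – d – l.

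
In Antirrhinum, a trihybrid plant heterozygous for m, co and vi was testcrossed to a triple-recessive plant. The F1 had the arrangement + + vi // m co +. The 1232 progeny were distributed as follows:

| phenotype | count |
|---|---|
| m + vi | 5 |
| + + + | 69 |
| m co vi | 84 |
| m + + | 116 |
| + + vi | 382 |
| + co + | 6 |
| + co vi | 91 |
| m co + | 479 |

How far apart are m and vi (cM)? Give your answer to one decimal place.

13.3 cM

The two rarest classes, m + vi and + co +, are the double crossovers. Comparing them with the parentals, only the m allele has switched, so m is the middle locus and the order is co – m – vi.
Crossovers in the m–vi interval produce the single-crossover classes + + + and m co vi (69 + 84 = 153) plus the double crossovers (11).
RF(m–vi) = (153 + 11) / 1232 = 164/1232 = 0.1331 → 13.3 cM.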